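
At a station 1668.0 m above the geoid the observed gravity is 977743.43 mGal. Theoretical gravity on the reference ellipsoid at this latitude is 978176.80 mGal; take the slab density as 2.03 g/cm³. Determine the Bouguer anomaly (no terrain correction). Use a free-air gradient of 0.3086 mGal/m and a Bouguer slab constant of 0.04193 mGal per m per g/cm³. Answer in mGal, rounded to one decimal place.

-60.6

Free-air correction = 0.3086 × 1668.0 = 514.74 mGal
Free-air anomaly = 977743.43 − 978176.80 + (514.74) = 81.37 mGal
Bouguer slab correction = 0.04193 × 2.03 × 1668.0 = 141.98 mGal
Simple Bouguer anomaly = 81.37 − (141.98) = -60.61 mGal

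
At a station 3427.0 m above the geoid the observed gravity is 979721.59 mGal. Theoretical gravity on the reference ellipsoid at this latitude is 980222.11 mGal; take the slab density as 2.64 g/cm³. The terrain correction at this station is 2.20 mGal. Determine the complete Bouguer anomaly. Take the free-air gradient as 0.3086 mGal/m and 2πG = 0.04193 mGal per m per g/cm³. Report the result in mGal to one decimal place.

179.9

Free-air correction = 0.3086 × 3427.0 = 1057.57 mGal
Free-air anomaly = 979721.59 − 980222.11 + (1057.57) = 557.05 mGal
Bouguer slab correction = 0.04193 × 2.64 × 3427.0 = 379.35 mGal
Simple Bouguer anomaly = 557.05 − (379.35) = 177.70 mGal
Complete Bouguer anomaly = 177.70 + 2.20 = 179.90 mGal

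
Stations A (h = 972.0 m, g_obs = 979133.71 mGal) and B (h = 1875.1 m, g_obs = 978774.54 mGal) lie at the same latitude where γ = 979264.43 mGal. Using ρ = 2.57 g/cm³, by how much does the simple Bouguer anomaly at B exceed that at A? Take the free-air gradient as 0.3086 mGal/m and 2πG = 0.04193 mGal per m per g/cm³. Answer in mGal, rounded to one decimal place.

Δg_SB(A) = 979133.71 − 979264.43 + 0.3086×972.0 − 0.04193×2.57×972.0 = 64.50 mGal
Δg_SB(B) = 978774.54 − 979264.43 + 0.3086×1875.1 − 0.04193×2.57×1875.1 = -113.30 mGal
Difference = -113.30 − (64.50) = -177.80 mGal

-177.8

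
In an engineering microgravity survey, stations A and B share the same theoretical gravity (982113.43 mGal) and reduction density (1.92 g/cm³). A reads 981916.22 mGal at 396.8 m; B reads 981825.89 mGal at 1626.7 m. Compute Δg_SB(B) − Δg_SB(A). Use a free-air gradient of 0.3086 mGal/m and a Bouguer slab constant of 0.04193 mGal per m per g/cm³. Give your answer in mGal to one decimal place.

Δg_SB(A) = 981916.22 − 982113.43 + 0.3086×396.8 − 0.04193×1.92×396.8 = -106.70 mGal
Δg_SB(B) = 981825.89 − 982113.43 + 0.3086×1626.7 − 0.04193×1.92×1626.7 = 83.50 mGal
Difference = 83.50 − (-106.70) = 190.20 mGal

190.2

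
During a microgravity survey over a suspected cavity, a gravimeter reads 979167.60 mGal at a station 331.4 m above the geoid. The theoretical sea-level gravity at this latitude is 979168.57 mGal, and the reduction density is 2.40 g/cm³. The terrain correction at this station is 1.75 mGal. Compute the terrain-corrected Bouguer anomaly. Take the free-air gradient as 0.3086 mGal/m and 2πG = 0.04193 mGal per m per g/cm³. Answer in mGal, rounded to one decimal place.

69.7

Free-air correction = 0.3086 × 331.4 = 102.27 mGal
Free-air anomaly = 979167.60 − 979168.57 + (102.27) = 101.30 mGal
Bouguer slab correction = 0.04193 × 2.40 × 331.4 = 33.35 mGal
Simple Bouguer anomaly = 101.30 − (33.35) = 67.95 mGal
Complete Bouguer anomaly = 67.95 + 1.75 = 69.70 mGal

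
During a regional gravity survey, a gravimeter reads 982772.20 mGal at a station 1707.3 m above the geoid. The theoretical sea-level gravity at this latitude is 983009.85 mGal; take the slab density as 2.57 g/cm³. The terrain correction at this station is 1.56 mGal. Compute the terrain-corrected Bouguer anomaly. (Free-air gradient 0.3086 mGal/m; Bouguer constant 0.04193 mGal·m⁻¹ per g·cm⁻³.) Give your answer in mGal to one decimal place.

Free-air correction = 0.3086 × 1707.3 = 526.87 mGal
Free-air anomaly = 982772.20 − 983009.85 + (526.87) = 289.22 mGal
Bouguer slab correction = 0.04193 × 2.57 × 1707.3 = 183.98 mGal
Simple Bouguer anomaly = 289.22 − (183.98) = 105.24 mGal
Complete Bouguer anomaly = 105.24 + 1.56 = 106.80 mGal

106.8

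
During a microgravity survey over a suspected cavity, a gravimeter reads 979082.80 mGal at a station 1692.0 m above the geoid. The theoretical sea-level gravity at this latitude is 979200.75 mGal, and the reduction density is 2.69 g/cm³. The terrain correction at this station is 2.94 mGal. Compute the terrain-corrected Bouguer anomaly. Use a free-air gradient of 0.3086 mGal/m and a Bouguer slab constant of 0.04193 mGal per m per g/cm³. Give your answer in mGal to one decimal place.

Free-air correction = 0.3086 × 1692.0 = 522.15 mGal
Free-air anomaly = 979082.80 − 979200.75 + (522.15) = 404.20 mGal
Bouguer slab correction = 0.04193 × 2.69 × 1692.0 = 190.84 mGal
Simple Bouguer anomaly = 404.20 − (190.84) = 213.36 mGal
Complete Bouguer anomaly = 213.36 + 2.94 = 216.30 mGal

216.3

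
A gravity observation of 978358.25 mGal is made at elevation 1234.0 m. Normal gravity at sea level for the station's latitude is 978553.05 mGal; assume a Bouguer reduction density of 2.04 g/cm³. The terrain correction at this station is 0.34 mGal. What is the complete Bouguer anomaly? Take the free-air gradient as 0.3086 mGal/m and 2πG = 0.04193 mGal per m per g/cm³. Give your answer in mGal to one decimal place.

80.8

Free-air correction = 0.3086 × 1234.0 = 380.81 mGal
Free-air anomaly = 978358.25 − 978553.05 + (380.81) = 186.01 mGal
Bouguer slab correction = 0.04193 × 2.04 × 1234.0 = 105.55 mGal
Simple Bouguer anomaly = 186.01 − (105.55) = 80.46 mGal
Complete Bouguer anomaly = 80.46 + 0.34 = 80.80 mGal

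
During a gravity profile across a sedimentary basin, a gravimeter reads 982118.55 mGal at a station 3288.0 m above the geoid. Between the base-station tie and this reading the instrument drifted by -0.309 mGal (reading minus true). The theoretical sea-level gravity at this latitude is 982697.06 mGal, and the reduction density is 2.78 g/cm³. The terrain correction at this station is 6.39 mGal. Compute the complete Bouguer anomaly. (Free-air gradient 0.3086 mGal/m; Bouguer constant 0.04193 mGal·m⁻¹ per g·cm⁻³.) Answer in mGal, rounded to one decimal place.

59.6

Drift-corrected reading = 982118.55 − (-0.309) = 982118.859 mGal
Free-air correction = 0.3086 × 3288.0 = 1014.68 mGal
Free-air anomaly = 982118.859 − 982697.06 + (1014.68) = 436.479 mGal
Bouguer slab correction = 0.04193 × 2.78 × 3288.0 = 383.27 mGal
Simple Bouguer anomaly = 436.479 − (383.27) = 53.209 mGal
Complete Bouguer anomaly = 53.209 + 6.39 = 59.599 mGal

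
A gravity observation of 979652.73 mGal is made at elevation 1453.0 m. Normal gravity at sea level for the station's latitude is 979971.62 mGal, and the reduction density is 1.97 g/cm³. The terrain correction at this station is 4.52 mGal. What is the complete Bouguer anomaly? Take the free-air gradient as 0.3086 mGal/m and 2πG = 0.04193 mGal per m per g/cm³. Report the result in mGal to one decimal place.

14.0

Free-air correction = 0.3086 × 1453.0 = 448.40 mGal
Free-air anomaly = 979652.73 − 979971.62 + (448.40) = 129.51 mGal
Bouguer slab correction = 0.04193 × 1.97 × 1453.0 = 120.02 mGal
Simple Bouguer anomaly = 129.51 − (120.02) = 9.49 mGal
Complete Bouguer anomaly = 9.49 + 4.52 = 14.01 mGal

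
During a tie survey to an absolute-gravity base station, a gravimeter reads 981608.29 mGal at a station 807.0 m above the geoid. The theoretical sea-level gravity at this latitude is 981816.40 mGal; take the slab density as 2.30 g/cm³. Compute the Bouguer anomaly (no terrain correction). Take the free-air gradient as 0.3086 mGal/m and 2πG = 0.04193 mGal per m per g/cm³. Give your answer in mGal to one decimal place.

Free-air correction = 0.3086 × 807.0 = 249.04 mGal
Free-air anomaly = 981608.29 − 981816.40 + (249.04) = 40.93 mGal
Bouguer slab correction = 0.04193 × 2.30 × 807.0 = 77.83 mGal
Simple Bouguer anomaly = 40.93 − (77.83) = -36.90 mGal

-36.9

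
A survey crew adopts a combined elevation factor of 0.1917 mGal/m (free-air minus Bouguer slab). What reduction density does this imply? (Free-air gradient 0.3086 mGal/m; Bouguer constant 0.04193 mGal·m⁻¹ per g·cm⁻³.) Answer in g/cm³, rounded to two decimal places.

0.1917 = 0.3086 − 0.04193 × ρ
ρ = (0.3086 − 0.1917) / 0.04193 = 2.79 g/cm³

2.79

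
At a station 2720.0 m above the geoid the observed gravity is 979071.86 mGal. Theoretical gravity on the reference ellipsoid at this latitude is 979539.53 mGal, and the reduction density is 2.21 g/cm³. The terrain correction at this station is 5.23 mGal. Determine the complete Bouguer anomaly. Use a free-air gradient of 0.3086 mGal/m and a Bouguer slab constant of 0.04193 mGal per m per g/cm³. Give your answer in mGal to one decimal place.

124.9

Free-air correction = 0.3086 × 2720.0 = 839.39 mGal
Free-air anomaly = 979071.86 − 979539.53 + (839.39) = 371.72 mGal
Bouguer slab correction = 0.04193 × 2.21 × 2720.0 = 252.05 mGal
Simple Bouguer anomaly = 371.72 − (252.05) = 119.67 mGal
Complete Bouguer anomaly = 119.67 + 5.23 = 124.90 mGal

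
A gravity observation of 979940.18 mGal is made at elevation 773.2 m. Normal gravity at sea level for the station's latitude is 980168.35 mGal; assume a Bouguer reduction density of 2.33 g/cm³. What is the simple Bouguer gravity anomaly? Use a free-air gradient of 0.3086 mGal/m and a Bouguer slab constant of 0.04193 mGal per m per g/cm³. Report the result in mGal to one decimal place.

-65.1

Free-air correction = 0.3086 × 773.2 = 238.61 mGal
Free-air anomaly = 979940.18 − 980168.35 + (238.61) = 10.44 mGal
Bouguer slab correction = 0.04193 × 2.33 × 773.2 = 75.54 mGal
Simple Bouguer anomaly = 10.44 − (75.54) = -65.10 mGal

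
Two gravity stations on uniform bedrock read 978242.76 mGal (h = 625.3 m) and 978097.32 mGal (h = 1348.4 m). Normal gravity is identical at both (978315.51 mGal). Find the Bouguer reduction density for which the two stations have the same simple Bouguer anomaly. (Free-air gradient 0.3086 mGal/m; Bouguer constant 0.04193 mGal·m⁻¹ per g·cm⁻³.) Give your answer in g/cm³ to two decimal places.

Δg_obs = 978097.32 − 978242.76 = -145.44 mGal over Δh = 1348.4 − 625.3 = 723.1 m
Equal Bouguer anomalies ⇒ Δg_obs + (0.3086 − 0.04193ρ)·Δh = 0
0.3086 − 0.04193ρ = −Δg_obs/Δh = 0.20113
ρ = (0.3086 − 0.20113) / 0.04193 = 2.56 g/cm³

2.56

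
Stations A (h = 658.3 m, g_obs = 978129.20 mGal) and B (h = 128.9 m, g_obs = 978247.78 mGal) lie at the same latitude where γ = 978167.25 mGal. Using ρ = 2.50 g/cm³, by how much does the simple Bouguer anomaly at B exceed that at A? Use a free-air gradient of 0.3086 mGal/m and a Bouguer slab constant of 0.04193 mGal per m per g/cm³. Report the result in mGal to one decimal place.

10.7

Δg_SB(A) = 978129.20 − 978167.25 + 0.3086×658.3 − 0.04193×2.50×658.3 = 96.10 mGal
Δg_SB(B) = 978247.78 − 978167.25 + 0.3086×128.9 − 0.04193×2.50×128.9 = 106.80 mGal
Difference = 106.80 − (96.10) = 10.70 mGal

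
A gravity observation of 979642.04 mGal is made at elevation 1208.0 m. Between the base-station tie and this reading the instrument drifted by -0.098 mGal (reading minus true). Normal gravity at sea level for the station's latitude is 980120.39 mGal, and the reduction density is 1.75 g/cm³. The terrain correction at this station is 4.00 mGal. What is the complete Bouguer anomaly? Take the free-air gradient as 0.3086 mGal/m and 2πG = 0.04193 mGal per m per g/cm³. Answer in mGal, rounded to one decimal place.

Drift-corrected reading = 979642.04 − (-0.098) = 979642.138 mGal
Free-air correction = 0.3086 × 1208.0 = 372.79 mGal
Free-air anomaly = 979642.138 − 980120.39 + (372.79) = -105.462 mGal
Bouguer slab correction = 0.04193 × 1.75 × 1208.0 = 88.64 mGal
Simple Bouguer anomaly = -105.462 − (88.64) = -194.102 mGal
Complete Bouguer anomaly = -194.102 + 4.00 = -190.102 mGal

-190.1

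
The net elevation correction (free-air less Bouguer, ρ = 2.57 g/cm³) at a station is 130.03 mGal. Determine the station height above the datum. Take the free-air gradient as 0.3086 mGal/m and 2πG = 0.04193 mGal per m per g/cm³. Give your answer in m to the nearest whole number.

Combined gradient = 0.3086 − 0.04193 × 2.57 = 0.2008399 mGal/m
h = 130.03 / 0.2008399 = 647.43 m

647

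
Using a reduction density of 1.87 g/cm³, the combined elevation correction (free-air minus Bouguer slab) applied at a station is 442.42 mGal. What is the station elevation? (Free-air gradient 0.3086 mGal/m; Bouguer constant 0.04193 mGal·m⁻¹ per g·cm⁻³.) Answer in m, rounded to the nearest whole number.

1922

Combined gradient = 0.3086 − 0.04193 × 1.87 = 0.2301909 mGal/m
h = 442.42 / 0.2301909 = 1921.97 m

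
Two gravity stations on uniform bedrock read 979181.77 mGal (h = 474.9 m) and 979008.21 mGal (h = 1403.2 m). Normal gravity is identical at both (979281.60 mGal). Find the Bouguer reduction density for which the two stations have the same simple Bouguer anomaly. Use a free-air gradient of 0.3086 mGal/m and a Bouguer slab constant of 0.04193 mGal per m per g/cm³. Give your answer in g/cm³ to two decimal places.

Δg_obs = 979008.21 − 979181.77 = -173.56 mGal over Δh = 1403.2 − 474.9 = 928.3 m
Equal Bouguer anomalies ⇒ Δg_obs + (0.3086 − 0.04193ρ)·Δh = 0
0.3086 − 0.04193ρ = −Δg_obs/Δh = 0.18697
ρ = (0.3086 − 0.18697) / 0.04193 = 2.90 g/cm³

2.90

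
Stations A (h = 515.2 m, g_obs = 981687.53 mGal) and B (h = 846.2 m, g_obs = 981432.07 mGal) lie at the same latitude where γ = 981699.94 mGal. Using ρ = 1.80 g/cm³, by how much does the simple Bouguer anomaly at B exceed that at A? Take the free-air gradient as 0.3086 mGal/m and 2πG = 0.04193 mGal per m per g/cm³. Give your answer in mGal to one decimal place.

-178.3

Δg_SB(A) = 981687.53 − 981699.94 + 0.3086×515.2 − 0.04193×1.80×515.2 = 107.70 mGal
Δg_SB(B) = 981432.07 − 981699.94 + 0.3086×846.2 − 0.04193×1.80×846.2 = -70.60 mGal
Difference = -70.60 − (107.70) = -178.30 mGal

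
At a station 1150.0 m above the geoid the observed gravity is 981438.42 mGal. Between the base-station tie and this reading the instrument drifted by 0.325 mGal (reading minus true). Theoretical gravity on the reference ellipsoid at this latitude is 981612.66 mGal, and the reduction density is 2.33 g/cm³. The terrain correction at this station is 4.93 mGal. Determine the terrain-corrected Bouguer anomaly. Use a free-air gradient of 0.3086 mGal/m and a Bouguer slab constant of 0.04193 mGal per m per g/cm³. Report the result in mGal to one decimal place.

Drift-corrected reading = 981438.42 − (0.325) = 981438.095 mGal
Free-air correction = 0.3086 × 1150.0 = 354.89 mGal
Free-air anomaly = 981438.095 − 981612.66 + (354.89) = 180.325 mGal
Bouguer slab correction = 0.04193 × 2.33 × 1150.0 = 112.35 mGal
Simple Bouguer anomaly = 180.325 − (112.35) = 67.975 mGal
Complete Bouguer anomaly = 67.975 + 4.93 = 72.905 mGal

72.9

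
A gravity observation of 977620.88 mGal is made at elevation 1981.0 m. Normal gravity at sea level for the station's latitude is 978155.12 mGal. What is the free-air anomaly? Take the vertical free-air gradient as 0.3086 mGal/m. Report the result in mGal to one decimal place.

77.1

Free-air correction = 0.3086 × 1981.0 = 611.34 mGal
Free-air anomaly = 977620.88 − 978155.12 + (611.34) = 77.10 mGal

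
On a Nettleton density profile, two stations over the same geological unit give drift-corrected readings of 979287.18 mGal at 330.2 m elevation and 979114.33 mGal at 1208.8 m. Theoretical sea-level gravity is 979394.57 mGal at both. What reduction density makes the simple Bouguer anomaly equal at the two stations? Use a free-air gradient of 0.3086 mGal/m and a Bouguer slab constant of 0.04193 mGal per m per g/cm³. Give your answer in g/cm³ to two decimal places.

Δg_obs = 979114.33 − 979287.18 = -172.85 mGal over Δh = 1208.8 − 330.2 = 878.6 m
Equal Bouguer anomalies ⇒ Δg_obs + (0.3086 − 0.04193ρ)·Δh = 0
0.3086 − 0.04193ρ = −Δg_obs/Δh = 0.19673
ρ = (0.3086 − 0.19673) / 0.04193 = 2.67 g/cm³

2.67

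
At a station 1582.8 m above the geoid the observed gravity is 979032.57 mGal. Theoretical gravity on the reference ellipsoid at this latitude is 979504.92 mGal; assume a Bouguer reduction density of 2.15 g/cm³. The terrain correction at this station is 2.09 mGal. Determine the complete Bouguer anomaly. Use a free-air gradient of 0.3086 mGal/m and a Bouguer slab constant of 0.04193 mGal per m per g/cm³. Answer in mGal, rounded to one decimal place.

-124.5

Free-air correction = 0.3086 × 1582.8 = 488.45 mGal
Free-air anomaly = 979032.57 − 979504.92 + (488.45) = 16.10 mGal
Bouguer slab correction = 0.04193 × 2.15 × 1582.8 = 142.69 mGal
Simple Bouguer anomaly = 16.10 − (142.69) = -126.59 mGal
Complete Bouguer anomaly = -126.59 + 2.09 = -124.50 mGal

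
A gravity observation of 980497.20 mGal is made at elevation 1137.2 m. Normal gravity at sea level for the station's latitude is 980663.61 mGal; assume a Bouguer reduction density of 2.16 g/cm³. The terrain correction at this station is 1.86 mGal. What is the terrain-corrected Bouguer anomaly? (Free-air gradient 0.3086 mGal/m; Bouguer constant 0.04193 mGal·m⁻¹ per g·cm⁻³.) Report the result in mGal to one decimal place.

Free-air correction = 0.3086 × 1137.2 = 350.94 mGal
Free-air anomaly = 980497.20 − 980663.61 + (350.94) = 184.53 mGal
Bouguer slab correction = 0.04193 × 2.16 × 1137.2 = 102.99 mGal
Simple Bouguer anomaly = 184.53 − (102.99) = 81.54 mGal
Complete Bouguer anomaly = 81.54 + 1.86 = 83.40 mGal

83.4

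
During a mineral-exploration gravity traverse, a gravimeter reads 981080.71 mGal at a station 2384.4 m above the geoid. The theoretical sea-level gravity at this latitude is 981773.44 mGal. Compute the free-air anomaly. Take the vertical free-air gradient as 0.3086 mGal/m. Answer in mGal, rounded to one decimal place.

43.1

Free-air correction = 0.3086 × 2384.4 = 735.83 mGal
Free-air anomaly = 981080.71 − 981773.44 + (735.83) = 43.10 mGal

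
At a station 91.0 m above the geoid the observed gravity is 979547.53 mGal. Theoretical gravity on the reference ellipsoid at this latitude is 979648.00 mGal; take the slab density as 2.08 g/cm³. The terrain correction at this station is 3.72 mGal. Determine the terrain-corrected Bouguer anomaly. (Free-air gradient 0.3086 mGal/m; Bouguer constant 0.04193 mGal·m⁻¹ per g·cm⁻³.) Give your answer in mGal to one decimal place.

-76.6

Free-air correction = 0.3086 × 91.0 = 28.08 mGal
Free-air anomaly = 979547.53 − 979648.00 + (28.08) = -72.39 mGal
Bouguer slab correction = 0.04193 × 2.08 × 91.0 = 7.94 mGal
Simple Bouguer anomaly = -72.39 − (7.94) = -80.33 mGal
Complete Bouguer anomaly = -80.33 + 3.72 = -76.61 mGal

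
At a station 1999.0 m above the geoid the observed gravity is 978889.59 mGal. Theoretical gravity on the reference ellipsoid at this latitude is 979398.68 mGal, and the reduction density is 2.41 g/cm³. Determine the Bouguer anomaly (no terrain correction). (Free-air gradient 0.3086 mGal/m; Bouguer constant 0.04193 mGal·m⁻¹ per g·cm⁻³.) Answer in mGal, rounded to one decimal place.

-94.2

Free-air correction = 0.3086 × 1999.0 = 616.89 mGal
Free-air anomaly = 978889.59 − 979398.68 + (616.89) = 107.80 mGal
Bouguer slab correction = 0.04193 × 2.41 × 1999.0 = 202.00 mGal
Simple Bouguer anomaly = 107.80 − (202.00) = -94.20 mGal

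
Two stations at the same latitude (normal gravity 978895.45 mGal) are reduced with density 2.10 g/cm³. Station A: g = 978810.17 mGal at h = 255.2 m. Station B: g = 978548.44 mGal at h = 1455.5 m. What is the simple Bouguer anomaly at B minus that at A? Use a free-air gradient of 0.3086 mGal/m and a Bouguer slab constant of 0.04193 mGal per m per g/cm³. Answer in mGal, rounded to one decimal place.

3.0

Δg_SB(A) = 978810.17 − 978895.45 + 0.3086×255.2 − 0.04193×2.10×255.2 = -29.00 mGal
Δg_SB(B) = 978548.44 − 978895.45 + 0.3086×1455.5 − 0.04193×2.10×1455.5 = -26.00 mGal
Difference = -26.00 − (-29.00) = 3.00 mGal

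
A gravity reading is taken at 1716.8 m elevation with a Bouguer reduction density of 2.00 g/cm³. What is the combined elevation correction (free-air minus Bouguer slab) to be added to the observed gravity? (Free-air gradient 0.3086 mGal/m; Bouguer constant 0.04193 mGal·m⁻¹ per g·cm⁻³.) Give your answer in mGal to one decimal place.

Combined gradient = 0.3086 − 0.04193 × 2.00 = 0.2247400 mGal/m
Combined elevation correction = 0.2247400 × 1716.8 = 385.8 mGal

385.8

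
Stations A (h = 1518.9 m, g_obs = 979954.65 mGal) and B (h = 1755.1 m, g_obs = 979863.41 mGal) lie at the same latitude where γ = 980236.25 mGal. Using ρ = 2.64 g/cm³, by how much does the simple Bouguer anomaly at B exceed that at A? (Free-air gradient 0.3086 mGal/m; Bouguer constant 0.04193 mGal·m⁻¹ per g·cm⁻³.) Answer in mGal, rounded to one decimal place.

Δg_SB(A) = 979954.65 − 980236.25 + 0.3086×1518.9 − 0.04193×2.64×1518.9 = 19.00 mGal
Δg_SB(B) = 979863.41 − 980236.25 + 0.3086×1755.1 − 0.04193×2.64×1755.1 = -25.50 mGal
Difference = -25.50 − (19.00) = -44.50 mGal

-44.5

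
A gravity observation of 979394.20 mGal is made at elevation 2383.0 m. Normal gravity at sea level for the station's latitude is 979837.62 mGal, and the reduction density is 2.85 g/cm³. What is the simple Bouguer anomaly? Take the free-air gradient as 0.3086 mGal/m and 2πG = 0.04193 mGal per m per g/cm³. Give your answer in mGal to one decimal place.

Free-air correction = 0.3086 × 2383.0 = 735.39 mGal
Free-air anomaly = 979394.20 − 979837.62 + (735.39) = 291.97 mGal
Bouguer slab correction = 0.04193 × 2.85 × 2383.0 = 284.77 mGal
Simple Bouguer anomaly = 291.97 − (284.77) = 7.20 mGal

7.2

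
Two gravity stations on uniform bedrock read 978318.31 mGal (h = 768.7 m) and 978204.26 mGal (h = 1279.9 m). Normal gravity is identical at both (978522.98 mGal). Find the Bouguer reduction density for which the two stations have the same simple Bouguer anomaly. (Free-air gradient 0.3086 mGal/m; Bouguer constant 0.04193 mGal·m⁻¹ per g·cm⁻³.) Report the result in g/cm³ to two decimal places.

2.04

Δg_obs = 978204.26 − 978318.31 = -114.05 mGal over Δh = 1279.9 − 768.7 = 511.2 m
Equal Bouguer anomalies ⇒ Δg_obs + (0.3086 − 0.04193ρ)·Δh = 0
0.3086 − 0.04193ρ = −Δg_obs/Δh = 0.22310
ρ = (0.3086 − 0.22310) / 0.04193 = 2.04 g/cm³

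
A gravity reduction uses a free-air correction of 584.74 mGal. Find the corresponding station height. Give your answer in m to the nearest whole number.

1895

h = 584.74 / 0.3086 = 1894.82 m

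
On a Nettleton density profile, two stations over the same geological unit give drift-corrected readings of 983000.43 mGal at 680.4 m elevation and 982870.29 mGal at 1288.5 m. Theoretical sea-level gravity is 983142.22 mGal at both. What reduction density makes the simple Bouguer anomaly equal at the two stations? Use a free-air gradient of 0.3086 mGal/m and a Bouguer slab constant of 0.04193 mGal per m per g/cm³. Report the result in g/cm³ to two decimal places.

Δg_obs = 982870.29 − 983000.43 = -130.14 mGal over Δh = 1288.5 − 680.4 = 608.1 m
Equal Bouguer anomalies ⇒ Δg_obs + (0.3086 − 0.04193ρ)·Δh = 0
0.3086 − 0.04193ρ = −Δg_obs/Δh = 0.21401
ρ = (0.3086 − 0.21401) / 0.04193 = 2.26 g/cm³

2.26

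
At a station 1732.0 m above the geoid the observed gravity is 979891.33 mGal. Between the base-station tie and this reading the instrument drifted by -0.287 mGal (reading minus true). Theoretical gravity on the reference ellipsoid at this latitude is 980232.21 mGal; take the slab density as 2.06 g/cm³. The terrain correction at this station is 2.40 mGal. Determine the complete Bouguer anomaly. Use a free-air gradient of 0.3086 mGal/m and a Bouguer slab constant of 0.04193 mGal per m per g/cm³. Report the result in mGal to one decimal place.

Drift-corrected reading = 979891.33 − (-0.287) = 979891.617 mGal
Free-air correction = 0.3086 × 1732.0 = 534.50 mGal
Free-air anomaly = 979891.617 − 980232.21 + (534.50) = 193.907 mGal
Bouguer slab correction = 0.04193 × 2.06 × 1732.0 = 149.60 mGal
Simple Bouguer anomaly = 193.907 − (149.60) = 44.307 mGal
Complete Bouguer anomaly = 44.307 + 2.40 = 46.707 mGal

46.7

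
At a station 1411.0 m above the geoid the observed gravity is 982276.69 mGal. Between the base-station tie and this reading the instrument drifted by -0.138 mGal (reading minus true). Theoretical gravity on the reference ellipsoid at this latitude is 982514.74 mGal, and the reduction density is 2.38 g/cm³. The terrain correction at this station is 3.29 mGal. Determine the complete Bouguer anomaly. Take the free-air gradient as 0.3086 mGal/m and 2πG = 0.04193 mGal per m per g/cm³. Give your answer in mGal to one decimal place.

Drift-corrected reading = 982276.69 − (-0.138) = 982276.828 mGal
Free-air correction = 0.3086 × 1411.0 = 435.43 mGal
Free-air anomaly = 982276.828 − 982514.74 + (435.43) = 197.518 mGal
Bouguer slab correction = 0.04193 × 2.38 × 1411.0 = 140.81 mGal
Simple Bouguer anomaly = 197.518 − (140.81) = 56.708 mGal
Complete Bouguer anomaly = 56.708 + 3.29 = 59.998 mGal

60.0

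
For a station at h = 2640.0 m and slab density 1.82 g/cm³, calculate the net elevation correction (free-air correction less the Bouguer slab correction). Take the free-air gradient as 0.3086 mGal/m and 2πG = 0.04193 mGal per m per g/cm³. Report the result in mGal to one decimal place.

Combined gradient = 0.3086 − 0.04193 × 1.82 = 0.2322874 mGal/m
Combined elevation correction = 0.2322874 × 2640.0 = 613.2 mGal

613.2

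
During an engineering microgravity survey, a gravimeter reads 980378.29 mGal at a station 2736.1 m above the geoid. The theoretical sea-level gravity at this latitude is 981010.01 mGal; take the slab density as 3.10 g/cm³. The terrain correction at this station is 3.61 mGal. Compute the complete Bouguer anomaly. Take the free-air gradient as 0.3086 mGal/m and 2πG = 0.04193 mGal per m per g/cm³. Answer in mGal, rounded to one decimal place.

-139.4

Free-air correction = 0.3086 × 2736.1 = 844.36 mGal
Free-air anomaly = 980378.29 − 981010.01 + (844.36) = 212.64 mGal
Bouguer slab correction = 0.04193 × 3.10 × 2736.1 = 355.65 mGal
Simple Bouguer anomaly = 212.64 − (355.65) = -143.01 mGal
Complete Bouguer anomaly = -143.01 + 3.61 = -139.40 mGal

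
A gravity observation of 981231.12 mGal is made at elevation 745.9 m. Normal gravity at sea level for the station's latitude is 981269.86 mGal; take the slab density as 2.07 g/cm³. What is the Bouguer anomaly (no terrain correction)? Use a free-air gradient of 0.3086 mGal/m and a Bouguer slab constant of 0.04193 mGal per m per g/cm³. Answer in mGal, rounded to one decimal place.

Free-air correction = 0.3086 × 745.9 = 230.18 mGal
Free-air anomaly = 981231.12 − 981269.86 + (230.18) = 191.44 mGal
Bouguer slab correction = 0.04193 × 2.07 × 745.9 = 64.74 mGal
Simple Bouguer anomaly = 191.44 − (64.74) = 126.70 mGal

126.7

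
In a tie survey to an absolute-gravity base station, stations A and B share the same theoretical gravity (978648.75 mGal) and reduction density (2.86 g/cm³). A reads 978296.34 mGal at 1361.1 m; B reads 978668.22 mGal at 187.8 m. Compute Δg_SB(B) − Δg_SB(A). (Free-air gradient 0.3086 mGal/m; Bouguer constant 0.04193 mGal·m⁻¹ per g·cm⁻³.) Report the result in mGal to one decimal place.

Δg_SB(A) = 978296.34 − 978648.75 + 0.3086×1361.1 − 0.04193×2.86×1361.1 = -95.60 mGal
Δg_SB(B) = 978668.22 − 978648.75 + 0.3086×187.8 − 0.04193×2.86×187.8 = 54.90 mGal
Difference = 54.90 − (-95.60) = 150.50 mGal

150.5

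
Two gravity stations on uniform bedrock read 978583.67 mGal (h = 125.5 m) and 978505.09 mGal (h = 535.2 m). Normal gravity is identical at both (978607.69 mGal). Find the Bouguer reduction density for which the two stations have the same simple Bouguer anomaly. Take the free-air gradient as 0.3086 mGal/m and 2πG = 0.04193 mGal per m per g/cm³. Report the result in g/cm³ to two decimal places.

Δg_obs = 978505.09 − 978583.67 = -78.58 mGal over Δh = 535.2 − 125.5 = 409.7 m
Equal Bouguer anomalies ⇒ Δg_obs + (0.3086 − 0.04193ρ)·Δh = 0
0.3086 − 0.04193ρ = −Δg_obs/Δh = 0.19180
ρ = (0.3086 − 0.19180) / 0.04193 = 2.79 g/cm³

2.79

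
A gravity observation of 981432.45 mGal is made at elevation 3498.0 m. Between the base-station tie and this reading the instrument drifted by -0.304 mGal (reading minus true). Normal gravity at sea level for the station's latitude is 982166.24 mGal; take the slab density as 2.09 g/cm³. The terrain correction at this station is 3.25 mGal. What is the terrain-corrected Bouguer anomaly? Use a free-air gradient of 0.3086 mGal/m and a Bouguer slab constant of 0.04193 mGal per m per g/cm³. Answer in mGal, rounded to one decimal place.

42.7

Drift-corrected reading = 981432.45 − (-0.304) = 981432.754 mGal
Free-air correction = 0.3086 × 3498.0 = 1079.48 mGal
Free-air anomaly = 981432.754 − 982166.24 + (1079.48) = 345.994 mGal
Bouguer slab correction = 0.04193 × 2.09 × 3498.0 = 306.54 mGal
Simple Bouguer anomaly = 345.994 − (306.54) = 39.454 mGal
Complete Bouguer anomaly = 39.454 + 3.25 = 42.704 mGal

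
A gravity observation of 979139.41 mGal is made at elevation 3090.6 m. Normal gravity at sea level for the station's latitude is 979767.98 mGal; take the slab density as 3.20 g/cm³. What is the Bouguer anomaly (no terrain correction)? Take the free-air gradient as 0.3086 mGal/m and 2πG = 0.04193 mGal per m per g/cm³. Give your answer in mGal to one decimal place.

-89.5

Free-air correction = 0.3086 × 3090.6 = 953.76 mGal
Free-air anomaly = 979139.41 − 979767.98 + (953.76) = 325.19 mGal
Bouguer slab correction = 0.04193 × 3.20 × 3090.6 = 414.68 mGal
Simple Bouguer anomaly = 325.19 − (414.68) = -89.49 mGal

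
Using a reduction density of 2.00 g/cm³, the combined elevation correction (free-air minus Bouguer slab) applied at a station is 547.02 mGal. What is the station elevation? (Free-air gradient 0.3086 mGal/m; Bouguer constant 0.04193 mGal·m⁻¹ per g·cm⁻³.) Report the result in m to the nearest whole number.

2434

Combined gradient = 0.3086 − 0.04193 × 2.00 = 0.2247400 mGal/m
h = 547.02 / 0.2247400 = 2434.01 m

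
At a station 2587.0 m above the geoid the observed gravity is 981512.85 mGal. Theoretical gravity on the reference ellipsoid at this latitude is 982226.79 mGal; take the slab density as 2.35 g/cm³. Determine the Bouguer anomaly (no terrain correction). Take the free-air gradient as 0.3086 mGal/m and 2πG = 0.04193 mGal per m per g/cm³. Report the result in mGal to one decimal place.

-170.5

Free-air correction = 0.3086 × 2587.0 = 798.35 mGal
Free-air anomaly = 981512.85 − 982226.79 + (798.35) = 84.41 mGal
Bouguer slab correction = 0.04193 × 2.35 × 2587.0 = 254.91 mGal
Simple Bouguer anomaly = 84.41 − (254.91) = -170.50 mGal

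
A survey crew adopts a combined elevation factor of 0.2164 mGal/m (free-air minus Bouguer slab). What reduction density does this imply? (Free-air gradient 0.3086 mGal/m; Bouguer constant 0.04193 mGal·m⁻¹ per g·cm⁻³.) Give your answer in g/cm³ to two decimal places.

0.2164 = 0.3086 − 0.04193 × ρ
ρ = (0.3086 − 0.2164) / 0.04193 = 2.20 g/cm³

2.20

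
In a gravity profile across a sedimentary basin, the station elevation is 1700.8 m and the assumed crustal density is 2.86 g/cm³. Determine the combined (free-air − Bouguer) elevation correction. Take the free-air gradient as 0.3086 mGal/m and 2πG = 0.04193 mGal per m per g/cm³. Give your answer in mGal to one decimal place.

320.9

Combined gradient = 0.3086 − 0.04193 × 2.86 = 0.1886802 mGal/m
Combined elevation correction = 0.1886802 × 1700.8 = 320.9 mGal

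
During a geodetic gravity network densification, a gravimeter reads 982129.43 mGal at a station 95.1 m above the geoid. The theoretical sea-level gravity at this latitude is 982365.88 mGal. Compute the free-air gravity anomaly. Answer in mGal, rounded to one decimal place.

Free-air correction = 0.3086 × 95.1 = 29.35 mGal
Free-air anomaly = 982129.43 − 982365.88 + (29.35) = -207.10 mGal

-207.1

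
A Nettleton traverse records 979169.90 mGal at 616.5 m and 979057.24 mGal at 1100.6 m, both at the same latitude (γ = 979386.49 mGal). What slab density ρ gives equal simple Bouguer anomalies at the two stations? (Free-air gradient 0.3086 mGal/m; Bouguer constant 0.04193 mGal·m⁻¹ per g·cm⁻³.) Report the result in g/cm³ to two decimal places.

Δg_obs = 979057.24 − 979169.90 = -112.66 mGal over Δh = 1100.6 − 616.5 = 484.1 m
Equal Bouguer anomalies ⇒ Δg_obs + (0.3086 − 0.04193ρ)·Δh = 0
0.3086 − 0.04193ρ = −Δg_obs/Δh = 0.23272
ρ = (0.3086 − 0.23272) / 0.04193 = 1.81 g/cm³

1.81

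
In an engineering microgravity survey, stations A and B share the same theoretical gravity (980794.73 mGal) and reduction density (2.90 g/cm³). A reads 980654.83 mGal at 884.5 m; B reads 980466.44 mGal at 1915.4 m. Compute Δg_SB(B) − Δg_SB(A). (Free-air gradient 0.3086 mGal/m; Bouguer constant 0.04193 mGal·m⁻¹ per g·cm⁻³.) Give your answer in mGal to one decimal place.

Δg_SB(A) = 980654.83 − 980794.73 + 0.3086×884.5 − 0.04193×2.90×884.5 = 25.50 mGal
Δg_SB(B) = 980466.44 − 980794.73 + 0.3086×1915.4 − 0.04193×2.90×1915.4 = 29.90 mGal
Difference = 29.90 − (25.50) = 4.40 mGal

4.4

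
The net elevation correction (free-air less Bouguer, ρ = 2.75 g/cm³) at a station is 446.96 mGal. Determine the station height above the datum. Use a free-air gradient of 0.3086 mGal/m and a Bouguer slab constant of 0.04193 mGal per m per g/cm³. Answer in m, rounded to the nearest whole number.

Combined gradient = 0.3086 − 0.04193 × 2.75 = 0.1932925 mGal/m
h = 446.96 / 0.1932925 = 2312.35 m

2312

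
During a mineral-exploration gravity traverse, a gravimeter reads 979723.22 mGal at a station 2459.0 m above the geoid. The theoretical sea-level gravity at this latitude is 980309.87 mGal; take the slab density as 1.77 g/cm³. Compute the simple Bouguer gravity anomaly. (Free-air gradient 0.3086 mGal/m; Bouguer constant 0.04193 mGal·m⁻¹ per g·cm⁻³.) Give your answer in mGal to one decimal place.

Free-air correction = 0.3086 × 2459.0 = 758.85 mGal
Free-air anomaly = 979723.22 − 980309.87 + (758.85) = 172.20 mGal
Bouguer slab correction = 0.04193 × 1.77 × 2459.0 = 182.50 mGal
Simple Bouguer anomaly = 172.20 − (182.50) = -10.30 mGal

-10.3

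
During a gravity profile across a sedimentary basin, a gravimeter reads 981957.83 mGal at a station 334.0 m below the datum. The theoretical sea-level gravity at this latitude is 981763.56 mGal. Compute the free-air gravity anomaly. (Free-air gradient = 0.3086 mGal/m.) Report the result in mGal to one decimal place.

Free-air correction = 0.3086 × -334.0 = -103.07 mGal
Free-air anomaly = 981957.83 − 981763.56 + (-103.07) = 91.20 mGal

91.2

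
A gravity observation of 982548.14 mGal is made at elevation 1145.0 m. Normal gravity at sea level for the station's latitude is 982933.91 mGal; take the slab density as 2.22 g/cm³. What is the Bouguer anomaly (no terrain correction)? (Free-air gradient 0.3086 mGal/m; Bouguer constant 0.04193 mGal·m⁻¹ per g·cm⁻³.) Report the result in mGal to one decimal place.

-139.0

Free-air correction = 0.3086 × 1145.0 = 353.35 mGal
Free-air anomaly = 982548.14 − 982933.91 + (353.35) = -32.42 mGal
Bouguer slab correction = 0.04193 × 2.22 × 1145.0 = 106.58 mGal
Simple Bouguer anomaly = -32.42 − (106.58) = -139.00 mGal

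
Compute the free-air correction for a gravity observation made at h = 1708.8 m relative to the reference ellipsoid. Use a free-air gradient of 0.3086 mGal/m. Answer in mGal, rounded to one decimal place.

Free-air correction = 0.3086 × 1708.8 = 527.3 mGal

527.3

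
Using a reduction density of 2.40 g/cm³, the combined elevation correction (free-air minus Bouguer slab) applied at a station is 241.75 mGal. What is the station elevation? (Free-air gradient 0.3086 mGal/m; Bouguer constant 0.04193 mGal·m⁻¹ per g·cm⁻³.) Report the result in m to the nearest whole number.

Combined gradient = 0.3086 − 0.04193 × 2.40 = 0.2079680 mGal/m
h = 241.75 / 0.2079680 = 1162.44 m

1162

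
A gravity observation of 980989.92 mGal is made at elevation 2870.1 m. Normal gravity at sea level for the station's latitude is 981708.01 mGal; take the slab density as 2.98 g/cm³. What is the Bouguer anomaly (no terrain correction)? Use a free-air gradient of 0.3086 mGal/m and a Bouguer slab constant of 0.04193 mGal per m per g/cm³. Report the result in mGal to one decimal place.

Free-air correction = 0.3086 × 2870.1 = 885.71 mGal
Free-air anomaly = 980989.92 − 981708.01 + (885.71) = 167.62 mGal
Bouguer slab correction = 0.04193 × 2.98 × 2870.1 = 358.62 mGal
Simple Bouguer anomaly = 167.62 − (358.62) = -191.00 mGal

-191.0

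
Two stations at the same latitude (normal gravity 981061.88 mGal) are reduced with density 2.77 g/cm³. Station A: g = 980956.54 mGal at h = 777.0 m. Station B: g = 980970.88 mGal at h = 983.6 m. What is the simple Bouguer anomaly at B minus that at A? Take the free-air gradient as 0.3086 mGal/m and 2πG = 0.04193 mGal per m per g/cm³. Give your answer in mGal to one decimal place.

Δg_SB(A) = 980956.54 − 981061.88 + 0.3086×777.0 − 0.04193×2.77×777.0 = 44.20 mGal
Δg_SB(B) = 980970.88 − 981061.88 + 0.3086×983.6 − 0.04193×2.77×983.6 = 98.30 mGal
Difference = 98.30 − (44.20) = 54.10 mGal

54.1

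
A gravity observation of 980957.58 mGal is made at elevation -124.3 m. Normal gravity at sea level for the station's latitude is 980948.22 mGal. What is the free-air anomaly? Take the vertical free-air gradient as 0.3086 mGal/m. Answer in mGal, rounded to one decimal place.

-29.0

Free-air correction = 0.3086 × -124.3 = -38.36 mGal
Free-air anomaly = 980957.58 − 980948.22 + (-38.36) = -29.00 mGal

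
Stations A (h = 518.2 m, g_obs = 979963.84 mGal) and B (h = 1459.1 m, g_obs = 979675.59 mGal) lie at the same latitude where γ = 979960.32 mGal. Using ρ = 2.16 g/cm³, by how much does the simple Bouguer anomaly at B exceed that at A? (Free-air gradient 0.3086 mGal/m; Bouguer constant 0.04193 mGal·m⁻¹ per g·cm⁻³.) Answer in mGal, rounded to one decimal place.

-83.1

Δg_SB(A) = 979963.84 − 979960.32 + 0.3086×518.2 − 0.04193×2.16×518.2 = 116.50 mGal
Δg_SB(B) = 979675.59 − 979960.32 + 0.3086×1459.1 − 0.04193×2.16×1459.1 = 33.40 mGal
Difference = 33.40 − (116.50) = -83.10 mGal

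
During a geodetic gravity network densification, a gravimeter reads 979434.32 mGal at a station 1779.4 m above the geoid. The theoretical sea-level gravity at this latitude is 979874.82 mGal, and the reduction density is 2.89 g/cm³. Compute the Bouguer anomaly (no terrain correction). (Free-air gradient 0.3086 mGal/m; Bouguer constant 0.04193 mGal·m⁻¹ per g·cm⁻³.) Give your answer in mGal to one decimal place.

-107.0

Free-air correction = 0.3086 × 1779.4 = 549.12 mGal
Free-air anomaly = 979434.32 − 979874.82 + (549.12) = 108.62 mGal
Bouguer slab correction = 0.04193 × 2.89 × 1779.4 = 215.62 mGal
Simple Bouguer anomaly = 108.62 − (215.62) = -107.00 mGal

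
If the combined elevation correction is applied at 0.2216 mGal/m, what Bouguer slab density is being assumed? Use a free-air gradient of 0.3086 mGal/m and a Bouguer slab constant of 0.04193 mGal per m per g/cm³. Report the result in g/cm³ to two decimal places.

0.2216 = 0.3086 − 0.04193 × ρ
ρ = (0.3086 − 0.2216) / 0.04193 = 2.07 g/cm³

2.07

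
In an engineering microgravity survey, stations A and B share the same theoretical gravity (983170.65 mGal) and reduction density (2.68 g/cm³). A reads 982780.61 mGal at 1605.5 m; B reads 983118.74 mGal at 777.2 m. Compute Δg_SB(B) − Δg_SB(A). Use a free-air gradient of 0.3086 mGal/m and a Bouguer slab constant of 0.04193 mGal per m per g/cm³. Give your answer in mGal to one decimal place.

Δg_SB(A) = 982780.61 − 983170.65 + 0.3086×1605.5 − 0.04193×2.68×1605.5 = -75.00 mGal
Δg_SB(B) = 983118.74 − 983170.65 + 0.3086×777.2 − 0.04193×2.68×777.2 = 100.60 mGal
Difference = 100.60 − (-75.00) = 175.60 mGal

175.6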